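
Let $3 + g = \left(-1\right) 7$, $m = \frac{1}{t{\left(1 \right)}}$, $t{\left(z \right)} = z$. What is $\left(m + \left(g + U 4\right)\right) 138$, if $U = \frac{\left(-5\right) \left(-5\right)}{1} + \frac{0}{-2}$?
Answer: $12558$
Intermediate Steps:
$m = 1$ ($m = 1^{-1} = 1$)
$U = 25$ ($U = 25 \cdot 1 + 0 \left(- \frac{1}{2}\right) = 25 + 0 = 25$)
$g = -10$ ($g = -3 - 7 = -10$)
$\left(m + \left(g + U 4\right)\right) 138 = \left(1 + \left(-10 + 25 \cdot 4\right)\right) 138 = \left(1 + \left(-10 + 100\right)\right) 138 = \left(1 + 90\right) 138 = 91 \cdot 138 = 12558$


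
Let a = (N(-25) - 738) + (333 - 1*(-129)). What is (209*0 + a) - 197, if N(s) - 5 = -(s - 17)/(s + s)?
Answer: -11721/25 ≈ -468.84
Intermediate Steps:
N(s) = 5 - (-17 + s)/(2*s) (N(s) = 5 - (s - 17)/(s + s) = 5 - (-17 + s)/(2*s))
a = -6796/25 (a = ((½)*(17 + 9*(-25))/(-25) - 738) + (333 - 1*(-129)) = ((½)*(-1/25)*(17 - 225) - 738) + (333 + 129) = ((½)*(-1/25)*(-208) - 738) + 462 = (104/25 - 738) + 462 = -18346/25 + 462 = -6796/25 ≈ -271.84)
(209*0 + a) - 197 = (209*0 - 6796/25) - 197 = (0 - 6796/25) - 197 = -6796/25 - 197 = -11721/25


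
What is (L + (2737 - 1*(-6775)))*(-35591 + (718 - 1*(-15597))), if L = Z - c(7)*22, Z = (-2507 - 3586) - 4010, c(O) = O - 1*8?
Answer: 10968044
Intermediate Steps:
c(O) = -8 + O (c(O) = O - 8 = -8 + O)
Z = -10103 (Z = -6093 - 4010 = -10103)
L = -10081 (L = -10103 - (-8 + 7)*22 = -10103 - (-1)*22 = -10103 - 1*(-22) = -10103 + 22 = -10081)
(L + (2737 - 1*(-6775)))*(-35591 + (718 - 1*(-15597))) = (-10081 + (2737 - 1*(-6775)))*(-35591 + (718 - 1*(-15597))) = (-10081 + (2737 + 6775))*(-35591 + (718 + 15597)) = (-10081 + 9512)*(-35591 + 16315) = -569*(-19276) = 10968044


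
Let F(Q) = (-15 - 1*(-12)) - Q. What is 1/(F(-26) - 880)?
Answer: -1/857 ≈ -0.0011669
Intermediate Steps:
F(Q) = -3 - Q (F(Q) = (-15 + 12) - Q = -3 - Q)
1/(F(-26) - 880) = 1/((-3 - 1*(-26)) - 880) = 1/((-3 + 26) - 880) = 1/(23 - 880) = 1/(-857) = -1/857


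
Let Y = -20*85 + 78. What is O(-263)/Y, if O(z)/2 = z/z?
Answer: -1/811 ≈ -0.0012330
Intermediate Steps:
O(z) = 2 (O(z) = 2*(z/z) = 2*1 = 2)
Y = -1622 (Y = -1700 + 78 = -1622)
O(-263)/Y = 2/(-1622) = 2*(-1/1622) = -1/811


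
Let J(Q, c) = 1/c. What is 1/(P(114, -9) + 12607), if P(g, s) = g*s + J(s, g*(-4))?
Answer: 456/5280935 ≈ 8.6348e-5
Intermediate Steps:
P(g, s) = -1/(4*g) + g*s (P(g, s) = g*s + 1/(g*(-4)) = g*s + 1/(-4*g) = g*s - 1/(4*g) = -1/(4*g) + g*s)
1/(P(114, -9) + 12607) = 1/((-¼/114 + 114*(-9)) + 12607) = 1/((-¼*1/114 - 1026) + 12607) = 1/((-1/456 - 1026) + 12607) = 1/(-467857/456 + 12607) = 1/(5280935/456) = 456/5280935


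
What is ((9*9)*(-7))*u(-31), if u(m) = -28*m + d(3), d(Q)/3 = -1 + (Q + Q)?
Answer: -500661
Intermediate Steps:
d(Q) = -3 + 6*Q (d(Q) = 3*(-1 + (Q + Q)) = 3*(-1 + 2*Q) = -3 + 6*Q)
u(m) = 15 - 28*m (u(m) = -28*m + (-3 + 6*3) = -28*m + (-3 + 18) = -28*m + 15 = 15 - 28*m)
((9*9)*(-7))*u(-31) = ((9*9)*(-7))*(15 - 28*(-31)) = (81*(-7))*(15 + 868) = -567*883 = -500661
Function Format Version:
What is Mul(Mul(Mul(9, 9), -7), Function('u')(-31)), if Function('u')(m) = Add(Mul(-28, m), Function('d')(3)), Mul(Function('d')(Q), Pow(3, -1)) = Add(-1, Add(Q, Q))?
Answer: -500661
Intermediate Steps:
Function('d')(Q) = Add(-3, Mul(6, Q)) (Function('d')(Q) = Mul(3, Add(-1, Add(Q, Q))) = Mul(3, Add(-1, Mul(2, Q))) = Add(-3, Mul(6, Q)))
Function('u')(m) = Add(15, Mul(-28, m)) (Function('u')(m) = Add(Mul(-28, m), Add(-3, Mul(6, 3))) = Add(Mul(-28, m), Add(-3, 18)) = Add(Mul(-28, m), 15) = Add(15, Mul(-28, m)))
Mul(Mul(Mul(9, 9), -7), Function('u')(-31)) = Mul(Mul(Mul(9, 9), -7), Add(15, Mul(-28, -31))) = Mul(Mul(81, -7), Add(15, 868)) = Mul(-567, 883) = -500661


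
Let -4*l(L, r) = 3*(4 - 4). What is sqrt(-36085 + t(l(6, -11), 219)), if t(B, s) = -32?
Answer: 3*I*sqrt(4013) ≈ 190.04*I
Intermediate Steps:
l(L, r) = 0 (l(L, r) = -3*(4 - 4)/4 = -3*0/4 = -1/4*0 = 0)
sqrt(-36085 + t(l(6, -11), 219)) = sqrt(-36085 - 32) = sqrt(-36117) = 3*I*sqrt(4013)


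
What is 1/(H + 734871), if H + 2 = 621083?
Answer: 1/1355952 ≈ 7.3749e-7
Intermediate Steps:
H = 621081 (H = -2 + 621083 = 621081)
1/(H + 734871) = 1/(621081 + 734871) = 1/1355952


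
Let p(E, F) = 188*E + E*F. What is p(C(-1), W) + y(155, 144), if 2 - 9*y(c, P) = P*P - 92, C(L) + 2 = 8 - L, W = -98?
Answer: -14972/9 ≈ -1663.6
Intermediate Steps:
C(L) = 6 - L (C(L) = -2 + (8 - L) = 6 - L)
y(c, P) = 94/9 - P²/9 (y(c, P) = 2/9 - (P*P - 92)/9 = 2/9 - (P² - 92)/9 = 2/9 - (-92 + P²)/9 = 2/9 + (92/9 - P²/9) = 94/9 - P²/9)
p(C(-1), W) + y(155, 144) = (6 - 1*(-1))*(188 - 98) + (94/9 - ⅑*144²) = (6 + 1)*90 + (94/9 - ⅑*20736) = 7*90 + (94/9 - 2304) = 630 - 20642/9 = -14972/9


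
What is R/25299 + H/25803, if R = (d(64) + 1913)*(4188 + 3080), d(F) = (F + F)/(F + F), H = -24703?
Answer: 13271086417/24177411 ≈ 548.90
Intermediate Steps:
d(F) = 1 (d(F) = (2*F)/((2*F)) = (2*F)*(1/(2*F)) = 1)
R = 13910952 (R = (1 + 1913)*(4188 + 3080) = 1914*7268 = 13910952)
R/25299 + H/25803 = 13910952/25299 - 24703/25803 = 13910952*(1/25299) - 24703*1/25803 = 4636984/8433 - 24703/25803 = 13271086417/24177411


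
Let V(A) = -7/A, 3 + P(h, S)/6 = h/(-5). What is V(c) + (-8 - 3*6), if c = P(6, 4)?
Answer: -463/18 ≈ -25.722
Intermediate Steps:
P(h, S) = -18 - 6*h/5 (P(h, S) = -18 + 6*(h/(-5)) = -18 + 6*(h*(-1/5)) = -18 + 6*(-h/5) = -18 - 6*h/5)
c = -126/5 (c = -18 - 6/5*6 = -18 - 36/5 = -126/5 ≈ -25.200)
V(c) + (-8 - 3*6) = -7/(-126/5) + (-8 - 3*6) = -7*(-5/126) + (-8 - 18) = 5/18 - 26 = -463/18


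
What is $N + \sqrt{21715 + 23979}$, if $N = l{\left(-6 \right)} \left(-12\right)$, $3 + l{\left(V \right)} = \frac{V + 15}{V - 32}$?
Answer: $\frac{738}{19} + \sqrt{45694} \approx 252.6$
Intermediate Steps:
$l{\left(V \right)} = -3 + \frac{15 + V}{-32 + V}$ ($l{\left(V \right)} = -3 + \frac{V + 15}{V - 32} = -3 + \frac{15 + V}{-32 + V}$)
$N = \frac{738}{19}$ ($N = \frac{111 - -12}{-32 - 6} \left(-12\right) = \frac{111 + 12}{-38} \left(-12\right) = \left(- \frac{1}{38}\right) 123 \left(-12\right) = \left(- \frac{123}{38}\right) \left(-12\right) = \frac{738}{19} \approx 38.842$)
$N + \sqrt{21715 + 23979} = \frac{738}{19} + \sqrt{21715 + 23979} = \frac{738}{19} + \sqrt{45694}$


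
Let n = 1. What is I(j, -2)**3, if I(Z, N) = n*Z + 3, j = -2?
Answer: 1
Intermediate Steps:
I(Z, N) = 3 + Z (I(Z, N) = 1*Z + 3 = Z + 3 = 3 + Z)
I(j, -2)**3 = (3 - 2)**3 = 1**3 = 1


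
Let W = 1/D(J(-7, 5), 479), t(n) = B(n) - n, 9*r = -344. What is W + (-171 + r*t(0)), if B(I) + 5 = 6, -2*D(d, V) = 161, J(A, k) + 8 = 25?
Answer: -303181/1449 ≈ -209.23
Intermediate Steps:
r = -344/9 (r = (1/9)*(-344) = -344/9 ≈ -38.222)
J(A, k) = 17 (J(A, k) = -8 + 25 = 17)
D(d, V) = -161/2 (D(d, V) = -1/2*161 = -161/2)
B(I) = 1 (B(I) = -5 + 6 = 1)
t(n) = 1 - n
W = -2/161 (W = 1/(-161/2) = -2/161 ≈ -0.012422)
W + (-171 + r*t(0)) = -2/161 + (-171 - 344*(1 - 1*0)/9) = -2/161 + (-171 - 344*(1 + 0)/9) = -2/161 + (-171 - 344/9*1) = -2/161 + (-171 - 344/9) = -2/161 - 1883/9 = -303181/1449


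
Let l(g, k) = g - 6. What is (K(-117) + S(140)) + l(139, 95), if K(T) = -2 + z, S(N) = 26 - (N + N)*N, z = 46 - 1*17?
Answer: -39014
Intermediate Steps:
l(g, k) = -6 + g
z = 29 (z = 46 - 17 = 29)
S(N) = 26 - 2*N² (S(N) = 26 - 2*N*N = 26 - 2*N²)
K(T) = 27 (K(T) = -2 + 29 = 27)
(K(-117) + S(140)) + l(139, 95) = (27 + (26 - 2*140²)) + (-6 + 139) = (27 + (26 - 2*19600)) + 133 = (27 + (26 - 39200)) + 133 = (27 - 39174) + 133 = -39147 + 133 = -39014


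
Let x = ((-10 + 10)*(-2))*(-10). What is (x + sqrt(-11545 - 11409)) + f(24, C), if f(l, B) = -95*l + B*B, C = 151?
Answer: 20521 + I*sqrt(22954) ≈ 20521.0 + 151.51*I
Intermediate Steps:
f(l, B) = B**2 - 95*l (f(l, B) = -95*l + B**2 = B**2 - 95*l)
x = 0 (x = (0*(-2))*(-10) = 0*(-10) = 0)
(x + sqrt(-11545 - 11409)) + f(24, C) = (0 + sqrt(-11545 - 11409)) + (151**2 - 95*24) = (0 + sqrt(-22954)) + (22801 - 2280) = (0 + I*sqrt(22954)) + 20521 = I*sqrt(22954) + 20521 = 20521 + I*sqrt(22954)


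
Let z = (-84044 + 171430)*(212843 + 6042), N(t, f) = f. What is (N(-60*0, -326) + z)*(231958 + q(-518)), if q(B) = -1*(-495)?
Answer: 4446241104268652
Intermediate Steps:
z = 19127484610 (z = 87386*218885 = 19127484610)
q(B) = 495
(N(-60*0, -326) + z)*(231958 + q(-518)) = (-326 + 19127484610)*(231958 + 495) = 19127484284*232453 = 4446241104268652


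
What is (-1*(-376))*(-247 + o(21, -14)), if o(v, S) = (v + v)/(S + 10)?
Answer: -96820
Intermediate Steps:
o(v, S) = 2*v/(10 + S) (o(v, S) = (2*v)/(10 + S) = 2*v/(10 + S))
(-1*(-376))*(-247 + o(21, -14)) = (-1*(-376))*(-247 + 2*21/(10 - 14)) = 376*(-247 + 2*21/(-4)) = 376*(-247 + 2*21*(-¼)) = 376*(-247 - 21/2) = 376*(-515/2) = -96820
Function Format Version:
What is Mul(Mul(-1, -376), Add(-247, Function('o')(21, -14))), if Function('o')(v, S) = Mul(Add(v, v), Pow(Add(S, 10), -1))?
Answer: -96820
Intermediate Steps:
Function('o')(v, S) = Mul(2, v, Pow(Add(10, S), -1)) (Function('o')(v, S) = Mul(Mul(2, v), Pow(Add(10, S), -1)) = Mul(2, v, Pow(Add(10, S), -1)))
Mul(Mul(-1, -376), Add(-247, Function('o')(21, -14))) = Mul(Mul(-1, -376), Add(-247, Mul(2, 21, Pow(Add(10, -14), -1)))) = Mul(376, Add(-247, Mul(2, 21, Pow(-4, -1)))) = Mul(376, Add(-247, Mul(2, 21, Rational(-1, 4)))) = Mul(376, Add(-247, Rational(-21, 2))) = Mul(376, Rational(-515, 2)) = -96820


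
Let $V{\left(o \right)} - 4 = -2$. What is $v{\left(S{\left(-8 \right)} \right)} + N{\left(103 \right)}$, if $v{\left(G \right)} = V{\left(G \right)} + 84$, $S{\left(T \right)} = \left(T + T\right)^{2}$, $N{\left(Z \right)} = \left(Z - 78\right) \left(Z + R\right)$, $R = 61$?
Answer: $4186$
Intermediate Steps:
$N{\left(Z \right)} = \left(-78 + Z\right) \left(61 + Z\right)$ ($N{\left(Z \right)} = \left(Z - 78\right) \left(Z + 61\right) = \left(-78 + Z\right) \left(61 + Z\right)$)
$V{\left(o \right)} = 2$ ($V{\left(o \right)} = 4 - 2 = 2$)
$S{\left(T \right)} = 4 T^{2}$ ($S{\left(T \right)} = \left(2 T\right)^{2} = 4 T^{2}$)
$v{\left(G \right)} = 86$ ($v{\left(G \right)} = 2 + 84 = 86$)
$v{\left(S{\left(-8 \right)} \right)} + N{\left(103 \right)} = 86 - \left(6509 - 10609\right) = 86 - -4100 = 86 + 4100 = 4186$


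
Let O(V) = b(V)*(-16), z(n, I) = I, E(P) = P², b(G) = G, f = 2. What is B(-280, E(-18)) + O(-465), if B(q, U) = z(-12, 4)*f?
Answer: 7448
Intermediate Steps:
B(q, U) = 8 (B(q, U) = 4*2 = 8)
O(V) = -16*V (O(V) = V*(-16) = -16*V)
B(-280, E(-18)) + O(-465) = 8 - 16*(-465) = 8 + 7440 = 7448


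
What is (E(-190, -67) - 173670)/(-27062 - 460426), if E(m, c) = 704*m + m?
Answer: 25635/40624 ≈ 0.63103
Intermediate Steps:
E(m, c) = 705*m
(E(-190, -67) - 173670)/(-27062 - 460426) = (705*(-190) - 173670)/(-27062 - 460426) = (-133950 - 173670)/(-487488) = -307620*(-1/487488) = 25635/40624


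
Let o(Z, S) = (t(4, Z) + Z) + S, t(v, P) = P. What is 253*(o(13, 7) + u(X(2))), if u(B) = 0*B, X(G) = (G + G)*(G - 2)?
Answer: 8349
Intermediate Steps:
X(G) = 2*G*(-2 + G) (X(G) = (2*G)*(-2 + G) = 2*G*(-2 + G))
u(B) = 0
o(Z, S) = S + 2*Z (o(Z, S) = (Z + Z) + S = 2*Z + S = S + 2*Z)
253*(o(13, 7) + u(X(2))) = 253*((7 + 2*13) + 0) = 253*((7 + 26) + 0) = 253*(33 + 0) = 253*33 = 8349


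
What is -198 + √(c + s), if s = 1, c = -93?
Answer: -198 + 2*I*√23 ≈ -198.0 + 9.5917*I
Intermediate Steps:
-198 + √(c + s) = -198 + √(-93 + 1) = -198 + √(-92) = -198 + 2*I*√23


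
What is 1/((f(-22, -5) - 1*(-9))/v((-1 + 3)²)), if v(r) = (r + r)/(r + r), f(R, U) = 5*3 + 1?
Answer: 1/25 ≈ 0.040000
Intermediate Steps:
f(R, U) = 16 (f(R, U) = 15 + 1 = 16)
v(r) = 1 (v(r) = (2*r)/((2*r)) = (2*r)*(1/(2*r)) = 1)
1/((f(-22, -5) - 1*(-9))/v((-1 + 3)²)) = 1/((16 - 1*(-9))/1) = 1/((16 + 9)*1) = 1/(25*1) = 1/25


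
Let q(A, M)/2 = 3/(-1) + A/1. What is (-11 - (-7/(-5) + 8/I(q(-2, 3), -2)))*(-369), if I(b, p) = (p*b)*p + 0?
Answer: 22509/5 ≈ 4501.8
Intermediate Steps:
q(A, M) = -6 + 2*A (q(A, M) = 2*(3/(-1) + A/1) = 2*(3*(-1) + A*1) = 2*(-3 + A) = -6 + 2*A)
I(b, p) = b*p² (I(b, p) = (b*p)*p + 0 = b*p² + 0 = b*p²)
(-11 - (-7/(-5) + 8/I(q(-2, 3), -2)))*(-369) = (-11 - (-7/(-5) + 8/(((-6 + 2*(-2))*(-2)²))))*(-369) = (-11 - (-7*(-⅕) + 8/(((-6 - 4)*4))))*(-369) = (-11 - (7/5 + 8/((-10*4))))*(-369) = (-11 - (7/5 + 8/(-40)))*(-369) = (-11 - (7/5 + 8*(-1/40)))*(-369) = (-11 - (7/5 - ⅕))*(-369) = (-11 - 1*6/5)*(-369) = (-11 - 6/5)*(-369) = -61/5*(-369) = 22509/5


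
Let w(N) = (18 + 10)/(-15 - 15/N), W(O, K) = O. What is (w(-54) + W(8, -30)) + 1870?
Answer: 497166/265 ≈ 1876.1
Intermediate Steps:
w(N) = 28/(-15 - 15/N)
(w(-54) + W(8, -30)) + 1870 = (-28*(-54)/(15 + 15*(-54)) + 8) + 1870 = (-28*(-54)/(15 - 810) + 8) + 1870 = (-28*(-54)/(-795) + 8) + 1870 = (-28*(-54)*(-1/795) + 8) + 1870 = (-504/265 + 8) + 1870 = 1616/265 + 1870 = 497166/265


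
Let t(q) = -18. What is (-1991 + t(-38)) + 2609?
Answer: 600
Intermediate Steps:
(-1991 + t(-38)) + 2609 = (-1991 - 18) + 2609 = -2009 + 2609 = 600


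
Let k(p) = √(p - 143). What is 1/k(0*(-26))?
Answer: -I*√143/143 ≈ -0.083624*I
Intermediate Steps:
k(p) = √(-143 + p)
1/k(0*(-26)) = 1/(√(-143 + 0*(-26))) = 1/(√(-143 + 0)) = 1/(√(-143)) = 1/(I*√143) = -I*√143/143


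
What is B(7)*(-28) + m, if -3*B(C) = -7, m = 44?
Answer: -64/3 ≈ -21.333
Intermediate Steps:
B(C) = 7/3 (B(C) = -1/3*(-7) = 7/3)
B(7)*(-28) + m = (7/3)*(-28) + 44 = -196/3 + 44 = -64/3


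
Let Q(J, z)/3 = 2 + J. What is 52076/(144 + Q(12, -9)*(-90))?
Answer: -13019/909 ≈ -14.322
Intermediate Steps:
Q(J, z) = 6 + 3*J (Q(J, z) = 3*(2 + J) = 6 + 3*J)
52076/(144 + Q(12, -9)*(-90)) = 52076/(144 + (6 + 3*12)*(-90)) = 52076/(144 + (6 + 36)*(-90)) = 52076/(144 + 42*(-90)) = 52076/(144 - 3780) = 52076/(-3636) = 52076*(-1/3636) = -13019/909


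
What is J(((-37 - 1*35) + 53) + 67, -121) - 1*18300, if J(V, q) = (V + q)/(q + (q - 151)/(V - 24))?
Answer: -7264881/397 ≈ -18299.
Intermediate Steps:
J(V, q) = (V + q)/(q + (-151 + q)/(-24 + V))
J(((-37 - 1*35) + 53) + 67, -121) - 1*18300 = (-(((-37 - 1*35) + 53) + 67)² + 24*(((-37 - 1*35) + 53) + 67) + 24*(-121) - 1*(((-37 - 1*35) + 53) + 67)*(-121))/(151 + 23*(-121) - 1*(((-37 - 1*35) + 53) + 67)*(-121)) - 1*18300 = (-(((-37 - 35) + 53) + 67)² + 24*(((-37 - 35) + 53) + 67) - 2904 - 1*(((-37 - 35) + 53) + 67)*(-121))/(151 - 2783 - 1*(((-37 - 35) + 53) + 67)*(-121)) - 18300 = (-((-72 + 53) + 67)² + 24*((-72 + 53) + 67) - 2904 - 1*((-72 + 53) + 67)*(-121))/(151 - 2783 - 1*((-72 + 53) + 67)*(-121)) - 18300 = (-(-19 + 67)² + 24*(-19 + 67) - 2904 - 1*(-19 + 67)*(-121))/(151 - 2783 - 1*(-19 + 67)*(-121)) - 18300 = (-1*48² + 24*48 - 2904 - 1*48*(-121))/(151 - 2783 - 1*48*(-121)) - 18300 = (-1*2304 + 1152 - 2904 + 5808)/(151 - 2783 + 5808) - 18300 = (-2304 + 1152 - 2904 + 5808)/3176 - 18300 = (1/3176)*1752 - 18300 = 219/397 - 18300 = -7264881/397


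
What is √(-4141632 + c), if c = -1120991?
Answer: I*√5262623 ≈ 2294.0*I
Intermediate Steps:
√(-4141632 + c) = √(-4141632 - 1120991) = √(-5262623) = I*√5262623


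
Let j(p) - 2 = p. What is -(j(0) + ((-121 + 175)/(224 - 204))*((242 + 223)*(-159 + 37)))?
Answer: 153169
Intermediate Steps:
j(p) = 2 + p
-(j(0) + ((-121 + 175)/(224 - 204))*((242 + 223)*(-159 + 37))) = -((2 + 0) + ((-121 + 175)/(224 - 204))*((242 + 223)*(-159 + 37))) = -(2 + (54/20)*(465*(-122))) = -(2 + (54*(1/20))*(-56730)) = -(2 + (27/10)*(-56730)) = -(2 - 153171) = -1*(-153169) = 153169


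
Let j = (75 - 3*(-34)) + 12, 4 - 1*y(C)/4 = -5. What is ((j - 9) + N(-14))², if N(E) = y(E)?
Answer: 46656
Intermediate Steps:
y(C) = 36 (y(C) = 16 - 4*(-5) = 16 + 20 = 36)
j = 189 (j = (75 + 102) + 12 = 177 + 12 = 189)
N(E) = 36
((j - 9) + N(-14))² = ((189 - 9) + 36)² = (180 + 36)² = 216² = 46656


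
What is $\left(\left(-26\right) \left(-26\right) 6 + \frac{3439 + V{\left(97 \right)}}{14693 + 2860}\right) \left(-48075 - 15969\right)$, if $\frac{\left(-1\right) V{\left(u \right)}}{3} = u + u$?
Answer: $- \frac{1519931168100}{5851} \approx -2.5977 \cdot 10^{8}$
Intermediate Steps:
$V{\left(u \right)} = - 6 u$ ($V{\left(u \right)} = - 3 \left(u + u\right) = - 3 \cdot 2 u = - 6 u$)
$\left(\left(-26\right) \left(-26\right) 6 + \frac{3439 + V{\left(97 \right)}}{14693 + 2860}\right) \left(-48075 - 15969\right) = \left(\left(-26\right) \left(-26\right) 6 + \frac{3439 - 582}{14693 + 2860}\right) \left(-48075 - 15969\right) = \left(676 \cdot 6 + \frac{3439 - 582}{17553}\right) \left(-64044\right) = \left(4056 + 2857 \cdot \frac{1}{17553}\right) \left(-64044\right) = \left(4056 + \frac{2857}{17553}\right) \left(-64044\right) = \frac{71197825}{17553} \left(-64044\right) = - \frac{1519931168100}{5851}$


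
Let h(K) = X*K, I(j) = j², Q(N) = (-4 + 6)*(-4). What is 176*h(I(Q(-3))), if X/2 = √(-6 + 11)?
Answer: 22528*√5 ≈ 50374.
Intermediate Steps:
X = 2*√5 (X = 2*√(-6 + 11) = 2*√5 ≈ 4.4721)
Q(N) = -8 (Q(N) = 2*(-4) = -8)
h(K) = 2*K*√5 (h(K) = (2*√5)*K = 2*K*√5)
176*h(I(Q(-3))) = 176*(2*(-8)²*√5) = 176*(2*64*√5) = 176*(128*√5) = 22528*√5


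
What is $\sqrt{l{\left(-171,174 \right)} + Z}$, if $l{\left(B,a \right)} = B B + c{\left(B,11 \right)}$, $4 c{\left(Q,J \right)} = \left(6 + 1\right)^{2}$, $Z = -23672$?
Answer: $\frac{5 \sqrt{893}}{2} \approx 74.708$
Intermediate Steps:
$c{\left(Q,J \right)} = \frac{49}{4}$ ($c{\left(Q,J \right)} = \frac{\left(6 + 1\right)^{2}}{4} = \frac{7^{2}}{4} = \frac{1}{4} \cdot 49 = \frac{49}{4}$)
$l{\left(B,a \right)} = \frac{49}{4} + B^{2}$ ($l{\left(B,a \right)} = B B + \frac{49}{4} = B^{2} + \frac{49}{4} = \frac{49}{4} + B^{2}$)
$\sqrt{l{\left(-171,174 \right)} + Z} = \sqrt{\left(\frac{49}{4} + \left(-171\right)^{2}\right) - 23672} = \sqrt{\left(\frac{49}{4} + 29241\right) - 23672} = \sqrt{\frac{117013}{4} - 23672} = \sqrt{\frac{22325}{4}} = \frac{5 \sqrt{893}}{2}$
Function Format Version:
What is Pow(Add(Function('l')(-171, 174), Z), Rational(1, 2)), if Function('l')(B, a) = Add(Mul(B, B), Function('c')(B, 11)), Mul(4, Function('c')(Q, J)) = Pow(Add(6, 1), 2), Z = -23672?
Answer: Mul(Rational(5, 2), Pow(893, Rational(1, 2))) ≈ 74.708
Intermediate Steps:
Function('c')(Q, J) = Rational(49, 4) (Function('c')(Q, J) = Mul(Rational(1, 4), Pow(Add(6, 1), 2)) = Mul(Rational(1, 4), Pow(7, 2)) = Mul(Rational(1, 4), 49) = Rational(49, 4))
Function('l')(B, a) = Add(Rational(49, 4), Pow(B, 2)) (Function('l')(B, a) = Add(Mul(B, B), Rational(49, 4)) = Add(Pow(B, 2), Rational(49, 4)) = Add(Rational(49, 4), Pow(B, 2)))
Pow(Add(Function('l')(-171, 174), Z), Rational(1, 2)) = Pow(Add(Add(Rational(49, 4), Pow(-171, 2)), -23672), Rational(1, 2)) = Pow(Add(Add(Rational(49, 4), 29241), -23672), Rational(1, 2)) = Pow(Add(Rational(117013, 4), -23672), Rational(1, 2)) = Pow(Rational(22325, 4), Rational(1, 2)) = Mul(Rational(5, 2), Pow(893, Rational(1, 2)))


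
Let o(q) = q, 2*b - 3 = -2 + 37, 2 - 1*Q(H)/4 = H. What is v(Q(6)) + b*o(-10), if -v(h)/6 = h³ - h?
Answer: 24290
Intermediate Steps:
Q(H) = 8 - 4*H
b = 19 (b = 3/2 + (-2 + 37)/2 = 3/2 + (½)*35 = 3/2 + 35/2 = 19)
v(h) = -6*h³ + 6*h (v(h) = -6*(h³ - h) = -6*h³ + 6*h)
v(Q(6)) + b*o(-10) = 6*(8 - 4*6)*(1 - (8 - 4*6)²) + 19*(-10) = 6*(8 - 24)*(1 - (8 - 24)²) - 190 = 6*(-16)*(1 - 1*(-16)²) - 190 = 6*(-16)*(1 - 1*256) - 190 = 6*(-16)*(1 - 256) - 190 = 6*(-16)*(-255) - 190 = 24480 - 190 = 24290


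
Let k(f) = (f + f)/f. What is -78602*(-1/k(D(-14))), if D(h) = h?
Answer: 39301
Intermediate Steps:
k(f) = 2 (k(f) = (2*f)/f = 2)
-78602*(-1/k(D(-14))) = -78602/((-1*2)) = -78602/(-2) = -78602*(-1/2) = 39301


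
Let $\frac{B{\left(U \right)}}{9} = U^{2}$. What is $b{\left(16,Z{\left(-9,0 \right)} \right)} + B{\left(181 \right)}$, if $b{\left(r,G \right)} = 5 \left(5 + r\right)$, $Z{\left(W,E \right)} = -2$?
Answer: $294954$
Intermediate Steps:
$B{\left(U \right)} = 9 U^{2}$
$b{\left(r,G \right)} = 25 + 5 r$
$b{\left(16,Z{\left(-9,0 \right)} \right)} + B{\left(181 \right)} = \left(25 + 5 \cdot 16\right) + 9 \cdot 181^{2} = \left(25 + 80\right) + 9 \cdot 32761 = 105 + 294849 = 294954$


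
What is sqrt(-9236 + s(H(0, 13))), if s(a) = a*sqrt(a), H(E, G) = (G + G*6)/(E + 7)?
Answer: sqrt(-9236 + 13*sqrt(13)) ≈ 95.86*I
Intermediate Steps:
H(E, G) = 7*G/(7 + E) (H(E, G) = (G + 6*G)/(7 + E) = (7*G)/(7 + E) = 7*G/(7 + E))
s(a) = a**(3/2)
sqrt(-9236 + s(H(0, 13))) = sqrt(-9236 + (7*13/(7 + 0))**(3/2)) = sqrt(-9236 + (7*13/7)**(3/2)) = sqrt(-9236 + (7*13*(1/7))**(3/2)) = sqrt(-9236 + 13**(3/2)) = sqrt(-9236 + 13*sqrt(13))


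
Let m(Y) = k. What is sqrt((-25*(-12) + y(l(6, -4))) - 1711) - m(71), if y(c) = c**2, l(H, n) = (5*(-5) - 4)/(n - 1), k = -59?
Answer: 59 + 3*I*sqrt(3826)/5 ≈ 59.0 + 37.113*I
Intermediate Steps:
m(Y) = -59
l(H, n) = -29/(-1 + n) (l(H, n) = (-25 - 4)/(-1 + n) = -29/(-1 + n))
sqrt((-25*(-12) + y(l(6, -4))) - 1711) - m(71) = sqrt((-25*(-12) + (-29/(-1 - 4))**2) - 1711) - 1*(-59) = sqrt((300 + (-29/(-5))**2) - 1711) + 59 = sqrt((300 + (-29*(-1/5))**2) - 1711) + 59 = sqrt((300 + (29/5)**2) - 1711) + 59 = sqrt((300 + 841/25) - 1711) + 59 = sqrt(8341/25 - 1711) + 59 = sqrt(-34434/25) + 59 = 3*I*sqrt(3826)/5 + 59 = 59 + 3*I*sqrt(3826)/5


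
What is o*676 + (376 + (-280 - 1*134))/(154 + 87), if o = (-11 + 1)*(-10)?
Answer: 16291562/241 ≈ 67600.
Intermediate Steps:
o = 100 (o = -10*(-10) = 100)
o*676 + (376 + (-280 - 1*134))/(154 + 87) = 100*676 + (376 + (-280 - 1*134))/(154 + 87) = 67600 + (376 + (-280 - 134))/241 = 67600 + (376 - 414)*(1/241) = 67600 - 38*1/241 = 67600 - 38/241 = 16291562/241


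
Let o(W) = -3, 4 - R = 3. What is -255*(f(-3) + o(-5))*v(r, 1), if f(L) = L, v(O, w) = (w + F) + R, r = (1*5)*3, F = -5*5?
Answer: -35190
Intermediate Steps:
F = -25
R = 1 (R = 4 - 1*3 = 4 - 3 = 1)
r = 15 (r = 5*3 = 15)
v(O, w) = -24 + w (v(O, w) = (w - 25) + 1 = (-25 + w) + 1 = -24 + w)
-255*(f(-3) + o(-5))*v(r, 1) = -255*(-3 - 3)*(-24 + 1) = -(-1530)*(-23) = -255*138 = -35190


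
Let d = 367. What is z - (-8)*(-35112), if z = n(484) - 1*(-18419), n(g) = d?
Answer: -262110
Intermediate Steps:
n(g) = 367
z = 18786 (z = 367 - 1*(-18419) = 367 + 18419 = 18786)
z - (-8)*(-35112) = 18786 - (-8)*(-35112) = 18786 - 1*280896 = 18786 - 280896 = -262110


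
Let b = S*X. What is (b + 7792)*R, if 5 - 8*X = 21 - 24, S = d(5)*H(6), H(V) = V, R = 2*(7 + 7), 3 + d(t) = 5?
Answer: 218512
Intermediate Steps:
d(t) = 2 (d(t) = -3 + 5 = 2)
R = 28 (R = 2*14 = 28)
S = 12 (S = 2*6 = 12)
X = 1 (X = 5/8 - (21 - 24)/8 = 5/8 - 1/8*(-3) = 5/8 + 3/8 = 1)
b = 12 (b = 12*1 = 12)
(b + 7792)*R = (12 + 7792)*28 = 7804*28 = 218512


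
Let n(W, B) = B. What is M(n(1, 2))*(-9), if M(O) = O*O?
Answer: -36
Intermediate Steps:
M(O) = O²
M(n(1, 2))*(-9) = 2²*(-9) = 4*(-9) = -36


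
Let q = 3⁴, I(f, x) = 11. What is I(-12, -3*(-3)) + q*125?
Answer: 10136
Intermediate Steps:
q = 81
I(-12, -3*(-3)) + q*125 = 11 + 81*125 = 11 + 10125 = 10136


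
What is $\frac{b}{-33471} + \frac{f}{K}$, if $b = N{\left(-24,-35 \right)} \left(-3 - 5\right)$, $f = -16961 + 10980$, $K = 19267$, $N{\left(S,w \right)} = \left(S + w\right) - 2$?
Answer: $- \frac{209592347}{644885757} \approx -0.32501$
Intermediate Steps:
$N{\left(S,w \right)} = -2 + S + w$
$f = -5981$
$b = 488$ ($b = \left(-2 - 24 - 35\right) \left(-3 - 5\right) = \left(-61\right) \left(-8\right) = 488$)
$\frac{b}{-33471} + \frac{f}{K} = \frac{488}{-33471} - \frac{5981}{19267} = 488 \left(- \frac{1}{33471}\right) - \frac{5981}{19267} = - \frac{488}{33471} - \frac{5981}{19267} = - \frac{209592347}{644885757}$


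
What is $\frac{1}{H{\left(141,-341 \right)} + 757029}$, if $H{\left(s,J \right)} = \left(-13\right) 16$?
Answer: $\frac{1}{756821} \approx 1.3213 \cdot 10^{-6}$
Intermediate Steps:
$H{\left(s,J \right)} = -208$
$\frac{1}{H{\left(141,-341 \right)} + 757029} = \frac{1}{-208 + 757029} = \frac{1}{756821}$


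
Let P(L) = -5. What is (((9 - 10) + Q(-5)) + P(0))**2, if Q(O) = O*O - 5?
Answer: 196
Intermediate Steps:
Q(O) = -5 + O**2 (Q(O) = O**2 - 5 = -5 + O**2)
(((9 - 10) + Q(-5)) + P(0))**2 = (((9 - 10) + (-5 + (-5)**2)) - 5)**2 = ((-1 + (-5 + 25)) - 5)**2 = ((-1 + 20) - 5)**2 = (19 - 5)**2 = 14**2 = 196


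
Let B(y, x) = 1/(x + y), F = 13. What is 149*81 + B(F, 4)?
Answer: 205174/17 ≈ 12069.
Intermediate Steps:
149*81 + B(F, 4) = 149*81 + 1/(4 + 13) = 12069 + 1/17 = 205174/17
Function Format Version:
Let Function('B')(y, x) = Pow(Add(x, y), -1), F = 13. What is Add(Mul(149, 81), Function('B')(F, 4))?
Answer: Rational(205174, 17) ≈ 12069.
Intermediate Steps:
Add(Mul(149, 81), Function('B')(F, 4)) = Add(Mul(149, 81), Pow(Add(4, 13), -1)) = Add(12069, Pow(17, -1)) = Add(12069, Rational(1, 17)) = Rational(205174, 17)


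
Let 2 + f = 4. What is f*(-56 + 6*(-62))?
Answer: -856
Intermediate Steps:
f = 2 (f = -2 + 4 = 2)
f*(-56 + 6*(-62)) = 2*(-56 + 6*(-62)) = 2*(-56 - 372) = 2*(-428) = -856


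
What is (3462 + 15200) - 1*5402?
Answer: 13260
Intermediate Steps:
(3462 + 15200) - 1*5402 = 18662 - 5402 = 13260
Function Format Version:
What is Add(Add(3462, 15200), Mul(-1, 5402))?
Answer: 13260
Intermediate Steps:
Add(Add(3462, 15200), Mul(-1, 5402)) = Add(18662, -5402) = 13260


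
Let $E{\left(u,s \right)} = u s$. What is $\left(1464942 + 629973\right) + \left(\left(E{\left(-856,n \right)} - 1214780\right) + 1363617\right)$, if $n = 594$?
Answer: $1735288$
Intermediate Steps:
$E{\left(u,s \right)} = s u$
$\left(1464942 + 629973\right) + \left(\left(E{\left(-856,n \right)} - 1214780\right) + 1363617\right) = \left(1464942 + 629973\right) + \left(\left(594 \left(-856\right) - 1214780\right) + 1363617\right) = 2094915 + \left(\left(-508464 - 1214780\right) + 1363617\right) = 2094915 + \left(-1723244 + 1363617\right) = 2094915 - 359627 = 1735288$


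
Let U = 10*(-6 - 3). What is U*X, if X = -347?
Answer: 31230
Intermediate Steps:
U = -90 (U = 10*(-9) = -90)
U*X = -90*(-347) = 31230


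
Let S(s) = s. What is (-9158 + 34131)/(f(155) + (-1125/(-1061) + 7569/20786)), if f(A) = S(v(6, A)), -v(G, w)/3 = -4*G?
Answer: 42365630266/124561467 ≈ 340.12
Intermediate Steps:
v(G, w) = 12*G (v(G, w) = -(-12)*G = 12*G)
f(A) = 72 (f(A) = 12*6 = 72)
(-9158 + 34131)/(f(155) + (-1125/(-1061) + 7569/20786)) = (-9158 + 34131)/(72 + (-1125/(-1061) + 7569/20786)) = 24973/(72 + (-1125*(-1/1061) + 7569*(1/20786))) = 24973/(72 + (1125/1061 + 7569/20786)) = 24973/(72 + 31414959/22053946) = 24973/(1619299071/22053946) = 24973*(22053946/1619299071) = 42365630266/124561467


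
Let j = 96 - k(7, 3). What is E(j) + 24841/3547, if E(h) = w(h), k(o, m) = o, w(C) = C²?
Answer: 28120628/3547 ≈ 7928.0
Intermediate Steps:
j = 89 (j = 96 - 1*7 = 96 - 7 = 89)
E(h) = h²
E(j) + 24841/3547 = 89² + 24841/3547 = 7921 + 24841*(1/3547) = 7921 + 24841/3547 = 28120628/3547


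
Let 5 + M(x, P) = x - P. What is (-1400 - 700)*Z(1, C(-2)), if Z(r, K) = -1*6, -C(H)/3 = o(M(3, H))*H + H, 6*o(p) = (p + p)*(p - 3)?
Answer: 12600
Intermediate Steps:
M(x, P) = -5 + x - P (M(x, P) = -5 + (x - P) = -5 + x - P)
o(p) = p*(-3 + p)/3 (o(p) = ((p + p)*(p - 3))/6 = ((2*p)*(-3 + p))/6 = (2*p*(-3 + p))/6 = p*(-3 + p)/3)
C(H) = -3*H - H*(-5 - H)*(-2 - H) (C(H) = -3*(((-5 + 3 - H)*(-3 + (-5 + 3 - H))/3)*H + H) = -3*(((-2 - H)*(-3 + (-2 - H))/3)*H + H) = -3*(((-2 - H)*(-5 - H)/3)*H + H) = -3*(((-5 - H)*(-2 - H)/3)*H + H) = -3*(H*(-5 - H)*(-2 - H)/3 + H) = -3*(H + H*(-5 - H)*(-2 - H)/3) = -3*H - H*(-5 - H)*(-2 - H))
Z(r, K) = -6
(-1400 - 700)*Z(1, C(-2)) = (-1400 - 700)*(-6) = -2100*(-6) = 12600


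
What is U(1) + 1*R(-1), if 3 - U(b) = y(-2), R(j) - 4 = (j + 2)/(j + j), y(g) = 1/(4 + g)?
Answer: 6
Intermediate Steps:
R(j) = 4 + (2 + j)/(2*j) (R(j) = 4 + (j + 2)/(j + j) = 4 + (2 + j)/((2*j)) = 4 + (2 + j)*(1/(2*j)) = 4 + (2 + j)/(2*j))
U(b) = 5/2 (U(b) = 3 - 1/(4 - 2) = 3 - 1/2 = 3 - 1*½ = 3 - ½ = 5/2)
U(1) + 1*R(-1) = 5/2 + 1*(9/2 + 1/(-1)) = 5/2 + 1*(9/2 - 1) = 5/2 + 1*(7/2) = 5/2 + 7/2 = 6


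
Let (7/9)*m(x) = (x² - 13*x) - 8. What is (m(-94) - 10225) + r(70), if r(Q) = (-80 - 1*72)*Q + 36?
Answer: -55353/7 ≈ -7907.6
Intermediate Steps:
r(Q) = 36 - 152*Q (r(Q) = (-80 - 72)*Q + 36 = -152*Q + 36 = 36 - 152*Q)
m(x) = -72/7 - 117*x/7 + 9*x²/7 (m(x) = 9*((x² - 13*x) - 8)/7 = 9*(-8 + x² - 13*x)/7 = -72/7 - 117*x/7 + 9*x²/7)
(m(-94) - 10225) + r(70) = ((-72/7 - 117/7*(-94) + (9/7)*(-94)²) - 10225) + (36 - 152*70) = ((-72/7 + 10998/7 + (9/7)*8836) - 10225) + (36 - 10640) = ((-72/7 + 10998/7 + 79524/7) - 10225) - 10604 = (90450/7 - 10225) - 10604 = 18875/7 - 10604 = -55353/7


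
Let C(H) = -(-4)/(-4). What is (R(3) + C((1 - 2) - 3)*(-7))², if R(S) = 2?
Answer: 81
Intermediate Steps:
C(H) = -1 (C(H) = -(-4)*(-1)/4 = -1*1 = -1)
(R(3) + C((1 - 2) - 3)*(-7))² = (2 - 1*(-7))² = (2 + 7)² = 9² = 81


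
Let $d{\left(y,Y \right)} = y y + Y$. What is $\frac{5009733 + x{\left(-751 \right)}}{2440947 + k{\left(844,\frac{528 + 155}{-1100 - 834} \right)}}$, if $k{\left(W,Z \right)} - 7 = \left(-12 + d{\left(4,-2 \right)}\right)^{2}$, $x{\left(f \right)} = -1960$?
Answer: $\frac{5007773}{2440958} \approx 2.0516$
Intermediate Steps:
$d{\left(y,Y \right)} = Y + y^{2}$ ($d{\left(y,Y \right)} = y^{2} + Y = Y + y^{2}$)
$k{\left(W,Z \right)} = 11$ ($k{\left(W,Z \right)} = 7 + \left(-12 - \left(2 - 4^{2}\right)\right)^{2} = 7 + \left(-12 + \left(-2 + 16\right)\right)^{2} = 7 + \left(-12 + 14\right)^{2} = 7 + 2^{2} = 7 + 4 = 11$)
$\frac{5009733 + x{\left(-751 \right)}}{2440947 + k{\left(844,\frac{528 + 155}{-1100 - 834} \right)}} = \frac{5009733 - 1960}{2440947 + 11} = \frac{5007773}{2440958}$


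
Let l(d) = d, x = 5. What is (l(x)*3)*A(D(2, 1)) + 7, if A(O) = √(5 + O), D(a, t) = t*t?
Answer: 7 + 15*√6 ≈ 43.742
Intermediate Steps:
D(a, t) = t²
(l(x)*3)*A(D(2, 1)) + 7 = (5*3)*√(5 + 1²) + 7 = 15*√(5 + 1) + 7 = 15*√6 + 7 = 7 + 15*√6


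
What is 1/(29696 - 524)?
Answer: 1/29172 ≈ 3.4279e-5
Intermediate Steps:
1/(29696 - 524) = 1/29172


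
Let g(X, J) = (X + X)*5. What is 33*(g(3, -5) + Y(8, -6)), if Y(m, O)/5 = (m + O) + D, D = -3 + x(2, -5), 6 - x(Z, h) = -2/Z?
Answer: 1980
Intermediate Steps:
x(Z, h) = 6 + 2/Z (x(Z, h) = 6 - (-2)/Z = 6 + 2/Z)
D = 4 (D = -3 + (6 + 2/2) = -3 + (6 + 2*(1/2)) = -3 + (6 + 1) = -3 + 7 = 4)
g(X, J) = 10*X (g(X, J) = (2*X)*5 = 10*X)
Y(m, O) = 20 + 5*O + 5*m (Y(m, O) = 5*((m + O) + 4) = 5*((O + m) + 4) = 5*(4 + O + m) = 20 + 5*O + 5*m)
33*(g(3, -5) + Y(8, -6)) = 33*(10*3 + (20 + 5*(-6) + 5*8)) = 33*(30 + (20 - 30 + 40)) = 33*(30 + 30) = 33*60 = 1980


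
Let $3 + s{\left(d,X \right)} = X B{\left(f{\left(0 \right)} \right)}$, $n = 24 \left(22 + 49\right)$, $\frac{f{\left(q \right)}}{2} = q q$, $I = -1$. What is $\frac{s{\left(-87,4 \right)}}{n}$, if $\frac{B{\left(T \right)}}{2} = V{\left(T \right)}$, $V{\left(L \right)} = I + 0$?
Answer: $- \frac{11}{1704} \approx -0.0064554$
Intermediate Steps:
$f{\left(q \right)} = 2 q^{2}$ ($f{\left(q \right)} = 2 q q = 2 q^{2}$)
$n = 1704$ ($n = 24 \cdot 71 = 1704$)
$V{\left(L \right)} = -1$ ($V{\left(L \right)} = -1 + 0 = -1$)
$B{\left(T \right)} = -2$ ($B{\left(T \right)} = 2 \left(-1\right) = -2$)
$s{\left(d,X \right)} = -3 - 2 X$ ($s{\left(d,X \right)} = -3 + X \left(-2\right) = -3 - 2 X$)
$\frac{s{\left(-87,4 \right)}}{n} = \frac{-3 - 8}{1704} = \left(-3 - 8\right) \frac{1}{1704} = \left(-11\right) \frac{1}{1704} = - \frac{11}{1704}$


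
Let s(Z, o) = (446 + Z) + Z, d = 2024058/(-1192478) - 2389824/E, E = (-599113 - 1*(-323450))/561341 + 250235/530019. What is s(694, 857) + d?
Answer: 211973131755599102854279/1681233729440209 ≈ 1.2608e+8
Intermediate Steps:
E = -5639462462/297521395479 (E = (-599113 + 323450)*(1/561341) + 250235*(1/530019) = -275663*1/561341 + 250235/530019 = -275663/561341 + 250235/530019 = -5639462462/297521395479 ≈ -0.018955)
d = 211970048372939309510973/1681233729440209 (d = 2024058/(-1192478) - 2389824/(-5639462462/297521395479) = 2024058*(-1/1192478) - 2389824*(-297521395479/5639462462) = -1012029/596239 + 355511885714602848/2819731231 = 211970048372939309510973/1681233729440209 ≈ 1.2608e+8)
s(Z, o) = 446 + 2*Z
s(694, 857) + d = (446 + 2*694) + 211970048372939309510973/1681233729440209 = (446 + 1388) + 211970048372939309510973/1681233729440209 = 1834 + 211970048372939309510973/1681233729440209 = 211973131755599102854279/1681233729440209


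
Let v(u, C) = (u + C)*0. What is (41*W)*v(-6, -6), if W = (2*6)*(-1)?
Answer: 0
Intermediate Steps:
v(u, C) = 0 (v(u, C) = (C + u)*0 = 0)
W = -12 (W = 12*(-1) = -12)
(41*W)*v(-6, -6) = (41*(-12))*0 = -492*0 = 0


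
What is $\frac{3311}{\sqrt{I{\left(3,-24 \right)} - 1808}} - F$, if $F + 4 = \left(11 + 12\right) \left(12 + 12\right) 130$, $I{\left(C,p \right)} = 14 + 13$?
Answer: $-71756 - \frac{3311 i \sqrt{1781}}{1781} \approx -71756.0 - 78.456 i$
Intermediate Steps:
$I{\left(C,p \right)} = 27$
$F = 71756$ ($F = -4 + \left(11 + 12\right) \left(12 + 12\right) 130 = -4 + 23 \cdot 24 \cdot 130 = -4 + 552 \cdot 130 = -4 + 71760 = 71756$)
$\frac{3311}{\sqrt{I{\left(3,-24 \right)} - 1808}} - F = \frac{3311}{\sqrt{27 - 1808}} - 71756 = \frac{3311}{\sqrt{-1781}} - 71756 = \frac{3311}{i \sqrt{1781}} - 71756 = 3311 \left(- \frac{i \sqrt{1781}}{1781}\right) - 71756 = - \frac{3311 i \sqrt{1781}}{1781} - 71756 = -71756 - \frac{3311 i \sqrt{1781}}{1781}$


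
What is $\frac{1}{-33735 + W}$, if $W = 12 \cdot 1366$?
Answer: $- \frac{1}{17343} \approx -5.766 \cdot 10^{-5}$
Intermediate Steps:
$W = 16392$
$\frac{1}{-33735 + W} = \frac{1}{-33735 + 16392} = \frac{1}{-17343} = - \frac{1}{17343}$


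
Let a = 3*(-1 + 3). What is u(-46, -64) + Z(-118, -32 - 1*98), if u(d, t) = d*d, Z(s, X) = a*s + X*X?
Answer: 18308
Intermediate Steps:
a = 6 (a = 3*2 = 6)
Z(s, X) = X² + 6*s (Z(s, X) = 6*s + X*X = 6*s + X² = X² + 6*s)
u(d, t) = d²
u(-46, -64) + Z(-118, -32 - 1*98) = (-46)² + ((-32 - 1*98)² + 6*(-118)) = 2116 + ((-32 - 98)² - 708) = 2116 + ((-130)² - 708) = 2116 + (16900 - 708) = 2116 + 16192 = 18308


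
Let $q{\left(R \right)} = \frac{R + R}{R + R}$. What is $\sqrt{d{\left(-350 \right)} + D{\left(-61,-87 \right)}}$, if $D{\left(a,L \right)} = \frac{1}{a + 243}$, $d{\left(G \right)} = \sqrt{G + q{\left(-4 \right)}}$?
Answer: $\frac{\sqrt{182 + 33124 i \sqrt{349}}}{182} \approx 3.0567 + 3.0558 i$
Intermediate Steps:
$q{\left(R \right)} = 1$ ($q{\left(R \right)} = \frac{2 R}{2 R} = 2 R \frac{1}{2 R} = 1$)
$d{\left(G \right)} = \sqrt{1 + G}$ ($d{\left(G \right)} = \sqrt{G + 1} = \sqrt{1 + G}$)
$D{\left(a,L \right)} = \frac{1}{243 + a}$
$\sqrt{d{\left(-350 \right)} + D{\left(-61,-87 \right)}} = \sqrt{\sqrt{1 - 350} + \frac{1}{243 - 61}} = \sqrt{\sqrt{-349} + \frac{1}{182}} = \sqrt{i \sqrt{349} + \frac{1}{182}} = \sqrt{\frac{1}{182} + i \sqrt{349}}$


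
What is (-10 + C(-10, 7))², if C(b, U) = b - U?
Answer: 729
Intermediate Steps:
(-10 + C(-10, 7))² = (-10 + (-10 - 1*7))² = (-10 + (-10 - 7))² = (-10 - 17)² = (-27)² = 729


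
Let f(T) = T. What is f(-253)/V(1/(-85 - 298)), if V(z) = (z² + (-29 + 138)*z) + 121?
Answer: -37112317/17707623 ≈ -2.0958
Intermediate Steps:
V(z) = 121 + z² + 109*z (V(z) = (z² + 109*z) + 121 = 121 + z² + 109*z)
f(-253)/V(1/(-85 - 298)) = -253/(121 + (1/(-85 - 298))² + 109/(-85 - 298)) = -253/(121 + (1/(-383))² + 109/(-383)) = -253/(121 + (-1/383)² + 109*(-1/383)) = -253/(121 + 1/146689 - 109/383) = -253/17707623/146689 = -253*146689/17707623 = -37112317/17707623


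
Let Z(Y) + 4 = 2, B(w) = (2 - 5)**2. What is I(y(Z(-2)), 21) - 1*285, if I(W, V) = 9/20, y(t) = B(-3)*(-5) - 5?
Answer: -5691/20 ≈ -284.55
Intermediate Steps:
B(w) = 9 (B(w) = (-3)**2 = 9)
Z(Y) = -2 (Z(Y) = -4 + 2 = -2)
y(t) = -50 (y(t) = 9*(-5) - 5 = -45 - 5 = -50)
I(W, V) = 9/20 (I(W, V) = 9*(1/20) = 9/20)
I(y(Z(-2)), 21) - 1*285 = 9/20 - 1*285 = 9/20 - 285 = -5691/20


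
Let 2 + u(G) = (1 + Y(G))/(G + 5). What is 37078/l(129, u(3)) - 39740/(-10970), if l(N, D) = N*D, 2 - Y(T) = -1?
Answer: -79811194/424539 ≈ -187.99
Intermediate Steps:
Y(T) = 3 (Y(T) = 2 - 1*(-1) = 2 + 1 = 3)
u(G) = -2 + 4/(5 + G) (u(G) = -2 + (1 + 3)/(G + 5) = -2 + 4/(5 + G))
l(N, D) = D*N
37078/l(129, u(3)) - 39740/(-10970) = 37078/(((2*(-3 - 1*3)/(5 + 3))*129)) - 39740/(-10970) = 37078/(((2*(-3 - 3)/8)*129)) - 39740*(-1/10970) = 37078/(((2*(⅛)*(-6))*129)) + 3974/1097 = 37078/((-3/2*129)) + 3974/1097 = 37078/(-387/2) + 3974/1097 = 37078*(-2/387) + 3974/1097 = -74156/387 + 3974/1097 = -79811194/424539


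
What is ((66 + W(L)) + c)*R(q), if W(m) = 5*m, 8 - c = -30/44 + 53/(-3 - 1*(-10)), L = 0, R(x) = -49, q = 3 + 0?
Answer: -72345/22 ≈ -3288.4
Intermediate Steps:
q = 3
c = 171/154 (c = 8 - (-30/44 + 53/(-3 - 1*(-10))) = 8 - (-30*1/44 + 53/(-3 + 10)) = 8 - (-15/22 + 53/7) = 8 - 1*1061/154 = 8 - 1061/154 = 171/154 ≈ 1.1104)
((66 + W(L)) + c)*R(q) = ((66 + 5*0) + 171/154)*(-49) = ((66 + 0) + 171/154)*(-49) = (66 + 171/154)*(-49) = (10335/154)*(-49) = -72345/22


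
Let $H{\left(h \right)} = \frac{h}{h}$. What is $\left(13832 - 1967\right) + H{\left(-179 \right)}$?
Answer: $11866$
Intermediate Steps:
$H{\left(h \right)} = 1$
$\left(13832 - 1967\right) + H{\left(-179 \right)} = \left(13832 - 1967\right) + 1 = 11865 + 1 = 11866$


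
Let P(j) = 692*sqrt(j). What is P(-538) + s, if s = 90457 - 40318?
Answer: 50139 + 692*I*sqrt(538) ≈ 50139.0 + 16051.0*I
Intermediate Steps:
s = 50139
P(-538) + s = 692*sqrt(-538) + 50139 = 692*(I*sqrt(538)) + 50139 = 692*I*sqrt(538) + 50139 = 50139 + 692*I*sqrt(538)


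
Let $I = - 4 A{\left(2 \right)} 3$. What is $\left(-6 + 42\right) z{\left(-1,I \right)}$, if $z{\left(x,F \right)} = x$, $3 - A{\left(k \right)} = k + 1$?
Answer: $-36$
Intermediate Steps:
$A{\left(k \right)} = 2 - k$ ($A{\left(k \right)} = 3 - \left(k + 1\right) = 3 - \left(1 + k\right) = 2 - k$)
$I = 0$ ($I = - 4 \left(2 - 2\right) 3 = \left(-4\right) 0 \cdot 3 = 0 \cdot 3 = 0$)
$\left(-6 + 42\right) z{\left(-1,I \right)} = \left(-6 + 42\right) \left(-1\right) = 36 \left(-1\right) = -36$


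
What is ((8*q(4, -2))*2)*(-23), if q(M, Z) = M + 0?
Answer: -1472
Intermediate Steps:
q(M, Z) = M
((8*q(4, -2))*2)*(-23) = ((8*4)*2)*(-23) = (32*2)*(-23) = 64*(-23) = -1472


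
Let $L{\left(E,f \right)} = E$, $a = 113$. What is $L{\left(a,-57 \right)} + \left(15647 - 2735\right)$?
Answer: $13025$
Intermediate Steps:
$L{\left(a,-57 \right)} + \left(15647 - 2735\right) = 113 + \left(15647 - 2735\right) = 113 + 12912 = 13025$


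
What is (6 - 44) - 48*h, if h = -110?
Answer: 5242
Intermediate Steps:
(6 - 44) - 48*h = (6 - 44) - 48*(-110) = -38 + 5280 = 5242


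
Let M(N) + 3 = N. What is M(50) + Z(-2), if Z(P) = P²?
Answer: 51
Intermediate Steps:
M(N) = -3 + N
M(50) + Z(-2) = (-3 + 50) + (-2)² = 47 + 4 = 51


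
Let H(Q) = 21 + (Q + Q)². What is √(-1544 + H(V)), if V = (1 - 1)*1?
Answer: I*√1523 ≈ 39.026*I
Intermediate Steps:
V = 0 (V = 0*1 = 0)
H(Q) = 21 + 4*Q² (H(Q) = 21 + (2*Q)² = 21 + 4*Q²)
√(-1544 + H(V)) = √(-1544 + (21 + 4*0²)) = √(-1544 + (21 + 4*0)) = √(-1544 + (21 + 0)) = √(-1544 + 21) = √(-1523) = I*√1523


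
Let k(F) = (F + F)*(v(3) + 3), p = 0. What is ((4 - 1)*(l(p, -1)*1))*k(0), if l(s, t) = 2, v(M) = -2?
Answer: 0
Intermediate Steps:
k(F) = 2*F (k(F) = (F + F)*(-2 + 3) = (2*F)*1 = 2*F)
((4 - 1)*(l(p, -1)*1))*k(0) = ((4 - 1)*(2*1))*(2*0) = (3*2)*0 = 6*0 = 0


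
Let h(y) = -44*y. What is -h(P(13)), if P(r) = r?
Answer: 572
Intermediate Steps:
-h(P(13)) = -(-44)*13 = -1*(-572) = 572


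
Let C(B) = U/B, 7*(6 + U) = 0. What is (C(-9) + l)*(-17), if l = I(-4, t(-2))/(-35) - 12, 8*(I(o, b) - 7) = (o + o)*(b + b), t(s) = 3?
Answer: 20281/105 ≈ 193.15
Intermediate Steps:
U = -6 (U = -6 + (1/7)*0 = -6 + 0 = -6)
I(o, b) = 7 + b*o/2 (I(o, b) = 7 + ((o + o)*(b + b))/8 = 7 + ((2*o)*(2*b))/8 = 7 + (4*b*o)/8 = 7 + b*o/2)
C(B) = -6/B
l = -421/35 (l = (7 + (1/2)*3*(-4))/(-35) - 12 = (7 - 6)*(-1/35) - 12 = 1*(-1/35) - 12 = -1/35 - 12 = -421/35 ≈ -12.029)
(C(-9) + l)*(-17) = (-6/(-9) - 421/35)*(-17) = (-6*(-1/9) - 421/35)*(-17) = (2/3 - 421/35)*(-17) = -1193/105*(-17) = 20281/105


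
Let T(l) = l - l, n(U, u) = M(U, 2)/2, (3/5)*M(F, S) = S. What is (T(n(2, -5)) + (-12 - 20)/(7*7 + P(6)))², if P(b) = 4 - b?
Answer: 1024/2209 ≈ 0.46356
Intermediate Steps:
M(F, S) = 5*S/3
n(U, u) = 5/3 (n(U, u) = ((5/3)*2)/2 = (10/3)*(½) = 5/3)
T(l) = 0
(T(n(2, -5)) + (-12 - 20)/(7*7 + P(6)))² = (0 + (-12 - 20)/(7*7 + (4 - 1*6)))² = (0 - 32/(49 + (4 - 6)))² = (0 - 32/(49 - 2))² = (0 - 32/47)² = (-32/47)² = 1024/2209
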